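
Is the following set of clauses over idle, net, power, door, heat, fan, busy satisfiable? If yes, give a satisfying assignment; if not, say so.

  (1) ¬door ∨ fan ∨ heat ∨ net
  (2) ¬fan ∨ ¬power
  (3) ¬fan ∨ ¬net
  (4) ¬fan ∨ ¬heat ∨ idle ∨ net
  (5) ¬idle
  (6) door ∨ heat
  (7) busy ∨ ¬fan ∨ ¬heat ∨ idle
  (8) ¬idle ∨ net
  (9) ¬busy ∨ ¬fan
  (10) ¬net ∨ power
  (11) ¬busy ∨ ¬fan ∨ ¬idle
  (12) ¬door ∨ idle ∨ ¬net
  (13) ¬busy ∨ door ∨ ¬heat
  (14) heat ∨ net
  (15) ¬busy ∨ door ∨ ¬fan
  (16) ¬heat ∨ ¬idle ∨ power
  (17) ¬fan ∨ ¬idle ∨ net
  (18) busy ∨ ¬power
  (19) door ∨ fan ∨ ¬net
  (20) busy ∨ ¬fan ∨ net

idle = False, net = False, power = False, door = False, heat = True, fan = False, busy = False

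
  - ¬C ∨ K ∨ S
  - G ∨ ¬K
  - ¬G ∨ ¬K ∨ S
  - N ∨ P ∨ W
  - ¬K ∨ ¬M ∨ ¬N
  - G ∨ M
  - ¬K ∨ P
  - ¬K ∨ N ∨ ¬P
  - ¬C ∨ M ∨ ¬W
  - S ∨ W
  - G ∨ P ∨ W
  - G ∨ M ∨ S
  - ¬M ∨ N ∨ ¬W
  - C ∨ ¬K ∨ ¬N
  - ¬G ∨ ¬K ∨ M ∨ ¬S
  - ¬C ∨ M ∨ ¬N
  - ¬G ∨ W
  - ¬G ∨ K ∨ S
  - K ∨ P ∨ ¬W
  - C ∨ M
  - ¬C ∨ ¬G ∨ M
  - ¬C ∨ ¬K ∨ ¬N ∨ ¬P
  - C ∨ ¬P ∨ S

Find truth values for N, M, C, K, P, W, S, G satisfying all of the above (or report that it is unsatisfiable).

N = True; M = True; C = False; K = False; P = True; W = False; S = True; G = False

Set N = True.
Try M = False:
  (G ∨ M) forces G = True.
  (¬C ∨ M ∨ ¬N) forces C = False.
  clause (C ∨ M) is falsified — backtrack.
So M = True.
  then (¬K ∨ ¬M ∨ ¬N) forces K = False.
Set C = False.
Set P = True.
  then (C ∨ ¬P ∨ S) forces S = True.
Set W = False.
  then (¬G ∨ W) forces G = False.
All clauses satisfied.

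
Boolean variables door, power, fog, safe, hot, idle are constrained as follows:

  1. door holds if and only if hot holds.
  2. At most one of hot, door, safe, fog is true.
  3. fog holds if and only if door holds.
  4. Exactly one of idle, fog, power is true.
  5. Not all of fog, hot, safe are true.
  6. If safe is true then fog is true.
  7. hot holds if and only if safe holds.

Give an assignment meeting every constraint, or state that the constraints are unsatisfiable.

door = False, power = False, fog = False, safe = False, hot = False, idle = True

  (1) door=F, hot=F — same ✓
  (2) {hot, door, safe, fog}: 0 true — at most one ✓
  (3) fog=F, door=F — same ✓
  (4) {idle, fog, power}: 1 true — exactly one ✓
  (5) {fog, hot, safe}: 0/3 true — not all ✓
  (6) safe=F ⇒ fog: vacuous ✓
  (7) hot=F, safe=F — same ✓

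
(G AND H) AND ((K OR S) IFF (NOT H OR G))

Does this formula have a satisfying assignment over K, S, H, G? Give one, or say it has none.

K=F; S=T; H=T; G=T

  G AND H = True
  (K OR S) IFF (NOT H OR G) = True
    K OR S = True
    NOT H OR G = True
      NOT H = False
Both conjuncts True, so the formula holds.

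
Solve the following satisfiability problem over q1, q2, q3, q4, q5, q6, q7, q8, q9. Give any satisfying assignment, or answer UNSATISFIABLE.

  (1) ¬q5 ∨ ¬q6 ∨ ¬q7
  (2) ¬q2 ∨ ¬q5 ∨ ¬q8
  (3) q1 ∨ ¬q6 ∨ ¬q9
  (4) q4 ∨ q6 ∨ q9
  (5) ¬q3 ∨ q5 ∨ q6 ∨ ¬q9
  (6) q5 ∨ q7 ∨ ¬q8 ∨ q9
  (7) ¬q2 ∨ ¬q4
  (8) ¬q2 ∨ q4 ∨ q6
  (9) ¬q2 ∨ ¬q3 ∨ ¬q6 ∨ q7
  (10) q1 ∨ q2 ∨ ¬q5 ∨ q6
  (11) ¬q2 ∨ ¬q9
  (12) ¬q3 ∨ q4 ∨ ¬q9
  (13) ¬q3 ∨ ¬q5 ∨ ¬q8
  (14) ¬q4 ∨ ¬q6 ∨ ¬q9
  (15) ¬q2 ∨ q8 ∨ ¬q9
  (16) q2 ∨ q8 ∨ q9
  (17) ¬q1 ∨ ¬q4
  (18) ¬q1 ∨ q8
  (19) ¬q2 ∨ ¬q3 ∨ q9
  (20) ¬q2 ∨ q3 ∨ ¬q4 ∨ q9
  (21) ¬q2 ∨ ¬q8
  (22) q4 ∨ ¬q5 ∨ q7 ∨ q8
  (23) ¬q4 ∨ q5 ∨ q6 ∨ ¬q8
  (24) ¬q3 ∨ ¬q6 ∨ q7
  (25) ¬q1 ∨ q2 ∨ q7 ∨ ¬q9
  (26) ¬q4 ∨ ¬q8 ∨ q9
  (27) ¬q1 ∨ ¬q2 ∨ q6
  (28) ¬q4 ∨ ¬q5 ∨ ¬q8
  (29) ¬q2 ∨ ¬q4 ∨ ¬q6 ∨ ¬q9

q1 = True; q2 = False; q3 = False; q4 = False; q5 = False; q6 = True; q7 = True; q8 = True; q9 = False

Set q1 = True.
  then (¬q1 ∨ ¬q4) forces q4 = False.
  then (¬q1 ∨ q8) forces q8 = True.
  then (¬q2 ∨ ¬q8) forces q2 = False.
Set q3 = False.
Set q5 = False.
Set q6 = True.
Set q7 = True.
Set q9 = False.
All clauses satisfied.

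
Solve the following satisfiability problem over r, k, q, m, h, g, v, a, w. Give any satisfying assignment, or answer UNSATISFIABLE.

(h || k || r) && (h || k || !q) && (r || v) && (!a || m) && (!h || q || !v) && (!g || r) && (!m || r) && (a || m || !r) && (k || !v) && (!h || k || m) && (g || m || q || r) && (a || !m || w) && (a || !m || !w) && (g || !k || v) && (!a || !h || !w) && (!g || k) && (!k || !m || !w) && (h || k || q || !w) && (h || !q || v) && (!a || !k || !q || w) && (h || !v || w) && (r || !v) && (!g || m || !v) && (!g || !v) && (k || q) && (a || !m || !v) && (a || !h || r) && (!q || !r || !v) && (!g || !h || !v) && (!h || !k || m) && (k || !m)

Try r = False:
  (r || v) forces v = True.
  clause (r || !v) is falsified — backtrack.
So r = True.
Set k = True.
Set q = False.
Set m = True.
  then (!k || !m || !w) forces w = False.
  then (a || !m || w) forces a = True.
Set h = False.
  then (h || !v || w) forces v = False.
  then (g || !k || v) forces g = True.
All clauses satisfied.

r = True; k = True; q = False; m = True; h = False; g = True; v = False; a = True; w = False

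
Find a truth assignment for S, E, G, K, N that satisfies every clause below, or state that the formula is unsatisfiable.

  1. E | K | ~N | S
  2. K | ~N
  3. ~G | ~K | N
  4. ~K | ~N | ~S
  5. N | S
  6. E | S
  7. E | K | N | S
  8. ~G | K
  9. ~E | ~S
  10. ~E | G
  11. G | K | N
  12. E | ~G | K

S = True, E = False, G = False, K = True, N = False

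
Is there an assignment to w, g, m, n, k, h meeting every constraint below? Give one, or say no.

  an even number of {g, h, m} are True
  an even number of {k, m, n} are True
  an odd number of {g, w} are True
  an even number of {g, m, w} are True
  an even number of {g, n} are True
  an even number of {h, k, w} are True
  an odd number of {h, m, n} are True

UNSATISFIABLE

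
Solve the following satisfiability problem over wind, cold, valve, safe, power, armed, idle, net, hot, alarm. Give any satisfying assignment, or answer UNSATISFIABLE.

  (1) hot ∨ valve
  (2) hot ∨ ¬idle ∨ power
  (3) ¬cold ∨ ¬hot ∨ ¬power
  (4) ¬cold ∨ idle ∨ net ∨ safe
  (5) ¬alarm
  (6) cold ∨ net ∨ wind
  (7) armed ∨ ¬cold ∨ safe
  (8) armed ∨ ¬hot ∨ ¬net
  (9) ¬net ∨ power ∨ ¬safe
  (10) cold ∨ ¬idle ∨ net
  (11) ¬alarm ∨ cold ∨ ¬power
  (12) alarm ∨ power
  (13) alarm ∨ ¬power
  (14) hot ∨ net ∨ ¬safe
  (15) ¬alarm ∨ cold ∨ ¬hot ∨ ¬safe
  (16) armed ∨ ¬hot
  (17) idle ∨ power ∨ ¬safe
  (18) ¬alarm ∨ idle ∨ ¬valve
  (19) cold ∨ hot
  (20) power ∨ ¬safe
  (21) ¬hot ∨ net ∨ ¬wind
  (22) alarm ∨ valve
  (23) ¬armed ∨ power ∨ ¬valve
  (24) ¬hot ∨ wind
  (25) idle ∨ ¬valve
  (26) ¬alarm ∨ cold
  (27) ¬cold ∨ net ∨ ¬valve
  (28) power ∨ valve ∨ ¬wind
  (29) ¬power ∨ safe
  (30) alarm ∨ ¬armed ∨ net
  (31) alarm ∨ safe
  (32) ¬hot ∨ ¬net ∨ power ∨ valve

Unsatisfiable

Case alarm = True:
  Clause (¬alarm) is falsified — contradiction.
Case alarm = False:
  (alarm ∨ power) forces power = True.
  Clause (alarm ∨ ¬power) is falsified — contradiction.
Both cases fail, so the formula is unsatisfiable.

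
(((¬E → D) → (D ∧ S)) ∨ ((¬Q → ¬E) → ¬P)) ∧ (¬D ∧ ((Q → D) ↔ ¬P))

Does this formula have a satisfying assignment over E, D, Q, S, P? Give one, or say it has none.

E: True, D: False, Q: False, S: True, P: False

  ((¬E → D) → (D ∧ S)) ∨ ((¬Q → ¬E) → ¬P) = True
    (¬E → D) → (D ∧ S) = False
      ¬E → D = True
        ¬E = False
      D ∧ S = False
    (¬Q → ¬E) → ¬P = True
      ¬Q → ¬E = False
        ¬Q = True
        ¬E = False
      ¬P = True
  ¬D ∧ ((Q → D) ↔ ¬P) = True
    ¬D = True
    (Q → D) ↔ ¬P = True
      Q → D = True
      ¬P = True
Both conjuncts True, so the formula holds.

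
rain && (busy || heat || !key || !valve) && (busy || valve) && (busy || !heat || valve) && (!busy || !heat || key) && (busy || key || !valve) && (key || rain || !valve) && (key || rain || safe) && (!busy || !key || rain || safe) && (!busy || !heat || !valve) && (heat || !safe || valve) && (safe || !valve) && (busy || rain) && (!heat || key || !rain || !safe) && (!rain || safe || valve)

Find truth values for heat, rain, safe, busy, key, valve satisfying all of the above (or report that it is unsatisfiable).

heat = False; rain = True; safe = True; busy = True; key = False; valve = True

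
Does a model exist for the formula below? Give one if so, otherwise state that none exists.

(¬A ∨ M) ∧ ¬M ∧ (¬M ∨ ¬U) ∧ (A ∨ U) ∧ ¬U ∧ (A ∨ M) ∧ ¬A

Case M = True:
  Clause (¬M) is falsified — contradiction.
Case M = False:
  (¬A ∨ M) forces A = False.
  Clause (A ∨ M) is falsified — contradiction.
Both cases fail, so the formula is unsatisfiable.

No satisfying assignment exists.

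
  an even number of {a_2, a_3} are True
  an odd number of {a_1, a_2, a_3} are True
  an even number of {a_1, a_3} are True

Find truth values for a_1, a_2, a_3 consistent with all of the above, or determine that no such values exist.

a_1 = True, a_2 = True, a_3 = True

{a_2, a_3}: 2 true → even ✓
{a_1, a_2, a_3}: 3 true → odd ✓
{a_1, a_3}: 2 true → even ✓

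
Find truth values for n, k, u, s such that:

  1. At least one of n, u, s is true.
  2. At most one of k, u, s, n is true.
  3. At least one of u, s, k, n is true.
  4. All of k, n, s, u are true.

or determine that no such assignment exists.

Case n = True:
  (2) with n=T forces k = False.
  Constraint (4) is violated (k=F) — contradiction.
Case n = False:
  Constraint (4) is violated (n=F) — contradiction.
Both cases fail — unsatisfiable.

UNSATISFIABLE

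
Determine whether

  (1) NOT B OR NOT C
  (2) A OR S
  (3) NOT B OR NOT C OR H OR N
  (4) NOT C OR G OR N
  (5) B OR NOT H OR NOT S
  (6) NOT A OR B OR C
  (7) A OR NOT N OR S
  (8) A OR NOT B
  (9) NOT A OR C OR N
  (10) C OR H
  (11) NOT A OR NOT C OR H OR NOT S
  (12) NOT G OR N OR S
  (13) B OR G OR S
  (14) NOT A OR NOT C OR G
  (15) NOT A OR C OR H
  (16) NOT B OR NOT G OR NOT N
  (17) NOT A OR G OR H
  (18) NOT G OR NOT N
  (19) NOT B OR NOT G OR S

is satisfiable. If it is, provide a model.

G = False; N = True; C = False; B = True; A = True; S = True; H = True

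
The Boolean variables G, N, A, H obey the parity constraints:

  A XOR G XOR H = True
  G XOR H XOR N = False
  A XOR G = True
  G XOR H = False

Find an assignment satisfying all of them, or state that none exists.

G = False, N = False, A = True, H = False

A XOR G XOR H = T XOR F XOR F = True ✓
G XOR H XOR N = F XOR F XOR F = False ✓
A XOR G = T XOR F = True ✓
G XOR H = F XOR F = False ✓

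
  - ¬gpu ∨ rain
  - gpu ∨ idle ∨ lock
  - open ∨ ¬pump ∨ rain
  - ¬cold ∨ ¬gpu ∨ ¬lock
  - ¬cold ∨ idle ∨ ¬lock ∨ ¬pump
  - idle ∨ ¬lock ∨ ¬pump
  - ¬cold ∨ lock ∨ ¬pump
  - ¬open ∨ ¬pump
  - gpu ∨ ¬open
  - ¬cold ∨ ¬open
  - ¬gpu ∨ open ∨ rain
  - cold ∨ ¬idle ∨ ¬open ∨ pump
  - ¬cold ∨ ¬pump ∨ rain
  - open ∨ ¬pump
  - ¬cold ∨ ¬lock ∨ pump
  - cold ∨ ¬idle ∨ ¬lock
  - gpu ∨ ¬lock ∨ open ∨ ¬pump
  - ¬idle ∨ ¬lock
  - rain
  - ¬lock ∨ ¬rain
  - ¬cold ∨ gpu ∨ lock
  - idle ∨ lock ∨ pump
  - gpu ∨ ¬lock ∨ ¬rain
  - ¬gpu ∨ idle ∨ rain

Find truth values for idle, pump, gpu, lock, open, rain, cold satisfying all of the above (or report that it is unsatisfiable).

idle=T, pump=F, gpu=T, lock=F, open=F, rain=T, cold=T

Unit clause (rain) forces rain = True.
In (¬lock ∨ ¬rain) only ¬lock is left, so lock = False.
Try idle = False:
  (gpu ∨ idle ∨ lock) forces gpu = True.
  (idle ∨ lock ∨ pump) forces pump = True.
  (¬cold ∨ lock ∨ ¬pump) forces cold = False.
  (¬open ∨ ¬pump) forces open = False.
  clause (open ∨ ¬pump) is falsified — backtrack.
So idle = True.
Set pump = False.
Set gpu = True.
Set open = False.
Set cold = True.
All clauses satisfied.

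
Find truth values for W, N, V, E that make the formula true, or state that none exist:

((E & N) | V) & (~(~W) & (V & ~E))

W=T, N=F, V=T, E=F

  (E & N) | V = True
    E & N = False
  ~(~W) & (V & ~E) = True
    ~(~W) = True
      ~W = False
    V & ~E = True
      ~E = True
Both conjuncts True, so the formula holds.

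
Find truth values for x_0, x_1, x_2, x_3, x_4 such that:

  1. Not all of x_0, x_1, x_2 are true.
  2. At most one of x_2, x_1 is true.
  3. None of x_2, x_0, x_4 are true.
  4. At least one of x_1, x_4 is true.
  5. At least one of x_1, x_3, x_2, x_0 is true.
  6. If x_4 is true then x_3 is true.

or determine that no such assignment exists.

x_0 = False, x_1 = True, x_2 = False, x_3 = True, x_4 = False

  (1) {x_0, x_1, x_2}: 1/3 true — not all ✓
  (2) {x_2, x_1}: 1 true — at most one ✓
  (3) {x_2, x_0, x_4}: 0 true — none ✓
  (4) {x_1, x_4}: 1 true — at least one ✓
  (5) {x_1, x_3, x_2, x_0}: 2 true — at least one ✓
  (6) x_4=F ⇒ x_3: vacuous ✓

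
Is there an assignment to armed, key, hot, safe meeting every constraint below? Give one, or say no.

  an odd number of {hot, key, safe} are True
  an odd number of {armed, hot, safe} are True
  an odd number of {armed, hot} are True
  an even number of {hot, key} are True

No satisfying assignment exists.

Adding constraints 1, 2, 3, 4 mod 2: every variable appears an even number of times on the left, so the left side is 0.
But the right sides sum to 1 (mod 2). 0 ≠ 1 — the system is inconsistent.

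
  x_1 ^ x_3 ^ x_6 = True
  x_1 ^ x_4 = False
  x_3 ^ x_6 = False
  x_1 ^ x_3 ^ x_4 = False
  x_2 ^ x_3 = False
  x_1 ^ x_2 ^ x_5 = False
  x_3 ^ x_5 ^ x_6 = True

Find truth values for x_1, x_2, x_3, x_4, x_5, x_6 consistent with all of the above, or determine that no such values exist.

x_1: True, x_2: False, x_3: False, x_4: True, x_5: True, x_6: False

x_1 ^ x_3 ^ x_6 = T ^ F ^ F = True ✓
x_1 ^ x_4 = T ^ T = False ✓
x_3 ^ x_6 = F ^ F = False ✓
x_1 ^ x_3 ^ x_4 = T ^ F ^ T = False ✓
x_2 ^ x_3 = F ^ F = False ✓
x_1 ^ x_2 ^ x_5 = T ^ F ^ T = False ✓
x_3 ^ x_5 ^ x_6 = F ^ T ^ F = True ✓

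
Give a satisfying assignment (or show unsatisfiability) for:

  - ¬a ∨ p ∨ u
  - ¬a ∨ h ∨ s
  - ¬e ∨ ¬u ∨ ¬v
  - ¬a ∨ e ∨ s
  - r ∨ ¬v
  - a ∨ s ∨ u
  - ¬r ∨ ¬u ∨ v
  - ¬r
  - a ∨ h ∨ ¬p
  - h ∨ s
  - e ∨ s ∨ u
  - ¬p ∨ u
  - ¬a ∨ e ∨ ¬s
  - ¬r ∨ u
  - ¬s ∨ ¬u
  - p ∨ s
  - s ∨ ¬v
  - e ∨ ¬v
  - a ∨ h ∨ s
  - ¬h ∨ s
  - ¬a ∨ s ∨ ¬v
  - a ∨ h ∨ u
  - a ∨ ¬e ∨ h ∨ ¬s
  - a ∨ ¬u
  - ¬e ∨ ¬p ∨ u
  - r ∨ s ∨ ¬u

Unit clause (¬r) forces r = False.
In (r ∨ ¬v) only ¬v is left, so v = False.
Try s = False:
  (h ∨ s) forces h = True.
  clause (¬h ∨ s) is falsified — backtrack.
So s = True.
  then (¬s ∨ ¬u) forces u = False.
  then (¬p ∨ u) forces p = False.
  then (¬a ∨ p ∨ u) forces a = False.
  then (a ∨ h ∨ u) forces h = True.
Set e = True.
All clauses satisfied.

s = True, h = True, e = True, p = False, a = False, r = False, u = False, v = False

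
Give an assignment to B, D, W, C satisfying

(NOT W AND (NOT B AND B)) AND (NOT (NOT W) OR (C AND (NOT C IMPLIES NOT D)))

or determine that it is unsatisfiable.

Case B = True: the conjunct NOT B is False.
Case B = False: the conjunct B is False.
Both cases fail — unsatisfiable.

Unsatisfiable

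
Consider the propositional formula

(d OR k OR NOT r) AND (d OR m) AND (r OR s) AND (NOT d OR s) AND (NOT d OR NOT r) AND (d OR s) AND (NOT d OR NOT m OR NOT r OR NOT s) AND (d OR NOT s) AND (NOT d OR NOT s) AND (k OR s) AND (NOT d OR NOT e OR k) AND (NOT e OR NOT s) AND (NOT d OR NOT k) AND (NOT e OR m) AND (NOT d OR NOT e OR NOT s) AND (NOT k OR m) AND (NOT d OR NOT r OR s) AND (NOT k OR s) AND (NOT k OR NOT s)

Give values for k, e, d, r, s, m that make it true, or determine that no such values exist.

Case d = True:
  (NOT d OR s) forces s = True.
  Clause (NOT d OR NOT s) is falsified — contradiction.
Case d = False:
  (d OR m) forces m = True.
  (d OR s) forces s = True.
  Clause (d OR NOT s) is falsified — contradiction.
Both cases fail, so the formula is unsatisfiable.

Unsatisfiable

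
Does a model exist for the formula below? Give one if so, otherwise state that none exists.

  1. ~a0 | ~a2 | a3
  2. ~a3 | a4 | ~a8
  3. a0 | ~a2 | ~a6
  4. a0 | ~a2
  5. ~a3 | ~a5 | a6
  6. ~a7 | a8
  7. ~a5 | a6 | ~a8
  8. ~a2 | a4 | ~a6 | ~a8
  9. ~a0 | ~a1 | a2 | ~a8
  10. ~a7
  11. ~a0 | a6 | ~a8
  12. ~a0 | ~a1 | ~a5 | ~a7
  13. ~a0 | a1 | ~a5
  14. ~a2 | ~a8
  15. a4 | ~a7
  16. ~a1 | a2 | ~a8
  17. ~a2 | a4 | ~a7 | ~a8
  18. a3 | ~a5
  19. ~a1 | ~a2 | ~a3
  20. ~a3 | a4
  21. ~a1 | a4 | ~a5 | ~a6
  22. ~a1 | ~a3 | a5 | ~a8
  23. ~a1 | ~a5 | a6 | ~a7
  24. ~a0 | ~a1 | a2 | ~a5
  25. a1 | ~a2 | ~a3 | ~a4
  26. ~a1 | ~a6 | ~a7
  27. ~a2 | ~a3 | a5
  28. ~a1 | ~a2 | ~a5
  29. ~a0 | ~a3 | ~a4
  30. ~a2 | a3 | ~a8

Unit clause (~a7) forces a7 = False.
Set a0 = True.
Set a1 = False.
  then (~a0 | a1 | ~a5) forces a5 = False.
Try a2 = True:
  (~a0 | ~a2 | a3) forces a3 = True.
  clause (~a2 | ~a3 | a5) is falsified — backtrack.
So a2 = False.
Try a3 = True:
  (~a3 | a4) forces a4 = True.
  clause (~a0 | ~a3 | ~a4) is falsified — backtrack.
So a3 = False.
Set a4 = True.
Set a6 = True.
Set a8 = True.
All clauses satisfied.

a0 = True, a1 = False, a2 = False, a3 = False, a4 = True, a5 = False, a6 = True, a7 = False, a8 = True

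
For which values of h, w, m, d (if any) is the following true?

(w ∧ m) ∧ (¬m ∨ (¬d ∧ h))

h: True; w: True; m: True; d: False

  w ∧ m = True
  ¬m ∨ (¬d ∧ h) = True
    ¬m = False
    ¬d ∧ h = True
      ¬d = True
Both conjuncts True, so the formula holds.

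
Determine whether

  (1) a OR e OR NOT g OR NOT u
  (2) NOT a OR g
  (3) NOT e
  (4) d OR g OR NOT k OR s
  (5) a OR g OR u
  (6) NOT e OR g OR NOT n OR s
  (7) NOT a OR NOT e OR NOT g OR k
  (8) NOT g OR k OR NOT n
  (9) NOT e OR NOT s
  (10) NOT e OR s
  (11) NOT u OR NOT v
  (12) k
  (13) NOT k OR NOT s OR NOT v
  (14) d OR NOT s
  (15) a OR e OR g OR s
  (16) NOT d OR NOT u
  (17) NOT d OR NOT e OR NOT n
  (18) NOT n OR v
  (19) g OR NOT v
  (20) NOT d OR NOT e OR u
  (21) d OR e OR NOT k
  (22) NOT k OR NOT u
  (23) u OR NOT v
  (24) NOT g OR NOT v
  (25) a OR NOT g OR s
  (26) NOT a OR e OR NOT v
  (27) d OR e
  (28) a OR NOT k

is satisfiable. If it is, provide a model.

u = False; d = True; v = False; s = True; a = True; e = False; g = True; k = True; n = False

Unit clause (NOT e) forces e = False.
Unit clause (k) forces k = True.
In (d OR e OR NOT k) only d is left, so d = True.
In (NOT k OR NOT u) only NOT u is left, so u = False.
In (u OR NOT v) only NOT v is left, so v = False.
In (a OR NOT k) only a is left, so a = True.
In (NOT a OR g) only g is left, so g = True.
In (NOT n OR v) only NOT n is left, so n = False.
Set s = True.
All clauses satisfied.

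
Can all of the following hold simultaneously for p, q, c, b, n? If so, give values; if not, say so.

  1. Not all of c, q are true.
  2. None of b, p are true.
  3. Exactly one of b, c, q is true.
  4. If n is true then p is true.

p = False, q = True, c = False, b = False, n = False

  (1) {c, q}: 1/2 true — not all ✓
  (2) {b, p}: 0 true — none ✓
  (3) {b, c, q}: 1 true — exactly one ✓
  (4) n=F ⇒ p: vacuous ✓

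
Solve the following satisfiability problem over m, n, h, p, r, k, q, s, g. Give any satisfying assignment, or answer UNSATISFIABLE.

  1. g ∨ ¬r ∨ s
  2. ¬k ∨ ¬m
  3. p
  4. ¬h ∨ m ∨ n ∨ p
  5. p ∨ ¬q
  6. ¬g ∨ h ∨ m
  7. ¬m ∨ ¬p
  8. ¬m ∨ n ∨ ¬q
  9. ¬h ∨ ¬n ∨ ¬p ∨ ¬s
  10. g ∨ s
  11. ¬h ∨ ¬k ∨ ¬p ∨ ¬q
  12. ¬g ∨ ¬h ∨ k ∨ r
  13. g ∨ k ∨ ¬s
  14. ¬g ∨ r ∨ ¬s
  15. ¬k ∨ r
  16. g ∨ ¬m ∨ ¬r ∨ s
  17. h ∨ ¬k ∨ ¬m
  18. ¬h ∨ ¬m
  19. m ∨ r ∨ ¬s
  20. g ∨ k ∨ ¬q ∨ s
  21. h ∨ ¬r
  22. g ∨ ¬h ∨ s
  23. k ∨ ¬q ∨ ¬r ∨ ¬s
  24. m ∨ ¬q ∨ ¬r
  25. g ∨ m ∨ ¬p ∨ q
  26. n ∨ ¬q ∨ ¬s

m = False, n = False, h = True, p = True, r = True, k = True, q = False, s = False, g = True

Unit clause (p) forces p = True.
In (¬m ∨ ¬p) only ¬m is left, so m = False.
Set n = False.
Set h = True.
Try r = False:
  (¬k ∨ r) forces k = False.
  (¬g ∨ ¬h ∨ k ∨ r) forces g = False.
  (g ∨ s) forces s = True.
  clause (g ∨ k ∨ ¬s) is falsified — backtrack.
So r = True.
  then (m ∨ ¬q ∨ ¬r) forces q = False.
  then (g ∨ m ∨ ¬p ∨ q) forces g = True.
Set k = True.
Set s = False.
All clauses satisfied.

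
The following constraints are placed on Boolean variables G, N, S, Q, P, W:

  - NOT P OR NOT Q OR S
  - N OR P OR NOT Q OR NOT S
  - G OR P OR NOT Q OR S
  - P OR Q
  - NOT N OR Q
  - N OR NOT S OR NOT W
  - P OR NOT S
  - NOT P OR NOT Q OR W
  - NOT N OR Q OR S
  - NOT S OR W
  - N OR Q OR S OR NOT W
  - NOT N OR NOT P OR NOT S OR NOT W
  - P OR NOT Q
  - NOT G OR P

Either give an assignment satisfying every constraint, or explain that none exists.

G = False, N = False, S = False, Q = False, P = True, W = False

Set G = False.
Try N = True:
  (NOT N OR Q) forces Q = True.
  (P OR NOT Q) forces P = True.
  (NOT P OR NOT Q OR S) forces S = True.
  (NOT P OR NOT Q OR W) forces W = True.
  clause (NOT N OR NOT P OR NOT S OR NOT W) is falsified — backtrack.
So N = False.
Try S = True:
  (N OR NOT S OR NOT W) forces W = False.
  clause (NOT S OR W) is falsified — backtrack.
So S = False.
Try Q = True:
  (NOT P OR NOT Q OR S) forces P = False.
  clause (G OR P OR NOT Q OR S) is falsified — backtrack.
So Q = False.
  then (P OR Q) forces P = True.
  then (N OR Q OR S OR NOT W) forces W = False.
All clauses satisfied.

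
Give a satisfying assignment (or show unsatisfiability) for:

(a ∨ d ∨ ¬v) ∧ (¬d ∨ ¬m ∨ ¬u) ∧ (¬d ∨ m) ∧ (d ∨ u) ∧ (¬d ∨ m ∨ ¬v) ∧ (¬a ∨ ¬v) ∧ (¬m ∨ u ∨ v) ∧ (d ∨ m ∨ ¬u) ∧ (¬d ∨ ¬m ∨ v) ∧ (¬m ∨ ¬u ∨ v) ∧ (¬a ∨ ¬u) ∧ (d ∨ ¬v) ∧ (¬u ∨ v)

d=T, a=F, u=F, m=T, v=T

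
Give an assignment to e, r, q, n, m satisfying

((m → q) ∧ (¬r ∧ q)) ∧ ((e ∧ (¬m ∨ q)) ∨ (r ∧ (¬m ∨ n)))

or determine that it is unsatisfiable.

e = True, r = False, q = True, n = True, m = True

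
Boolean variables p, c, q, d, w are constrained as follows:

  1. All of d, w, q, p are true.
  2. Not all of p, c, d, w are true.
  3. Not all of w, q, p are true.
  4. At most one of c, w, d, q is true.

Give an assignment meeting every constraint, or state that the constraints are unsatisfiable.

UNSATISFIABLE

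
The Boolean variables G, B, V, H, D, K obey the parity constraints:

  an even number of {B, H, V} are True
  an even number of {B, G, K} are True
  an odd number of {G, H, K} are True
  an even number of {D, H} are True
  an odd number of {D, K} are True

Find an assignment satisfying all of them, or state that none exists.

G=F; B=T; V=T; H=F; D=F; K=T

{B, H, V}: 2 true → even ✓
{B, G, K}: 2 true → even ✓
{G, H, K}: 1 true → odd ✓
{D, H}: 0 true → even ✓
{D, K}: 1 true → odd ✓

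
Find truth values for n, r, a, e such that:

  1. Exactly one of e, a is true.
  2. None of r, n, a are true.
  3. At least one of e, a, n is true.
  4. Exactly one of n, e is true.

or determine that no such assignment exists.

n=F; r=F; a=F; e=T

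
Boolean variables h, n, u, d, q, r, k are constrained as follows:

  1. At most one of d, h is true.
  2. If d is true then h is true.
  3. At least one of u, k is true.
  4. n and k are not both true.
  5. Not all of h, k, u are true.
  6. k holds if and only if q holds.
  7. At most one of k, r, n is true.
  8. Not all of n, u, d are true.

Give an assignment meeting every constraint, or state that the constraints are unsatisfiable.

h = False; n = True; u = True; d = False; q = False; r = False; k = False

  (1) {d, h}: 0 true — at most one ✓
  (2) d=F ⇒ h: vacuous ✓
  (3) {u, k}: 1 true — at least one ✓
  (4) n=T, k=F — not both ✓
  (5) {h, k, u}: 1/3 true — not all ✓
  (6) k=F, q=F — same ✓
  (7) {k, r, n}: 1 true — at most one ✓
  (8) {n, u, d}: 2/3 true — not all ✓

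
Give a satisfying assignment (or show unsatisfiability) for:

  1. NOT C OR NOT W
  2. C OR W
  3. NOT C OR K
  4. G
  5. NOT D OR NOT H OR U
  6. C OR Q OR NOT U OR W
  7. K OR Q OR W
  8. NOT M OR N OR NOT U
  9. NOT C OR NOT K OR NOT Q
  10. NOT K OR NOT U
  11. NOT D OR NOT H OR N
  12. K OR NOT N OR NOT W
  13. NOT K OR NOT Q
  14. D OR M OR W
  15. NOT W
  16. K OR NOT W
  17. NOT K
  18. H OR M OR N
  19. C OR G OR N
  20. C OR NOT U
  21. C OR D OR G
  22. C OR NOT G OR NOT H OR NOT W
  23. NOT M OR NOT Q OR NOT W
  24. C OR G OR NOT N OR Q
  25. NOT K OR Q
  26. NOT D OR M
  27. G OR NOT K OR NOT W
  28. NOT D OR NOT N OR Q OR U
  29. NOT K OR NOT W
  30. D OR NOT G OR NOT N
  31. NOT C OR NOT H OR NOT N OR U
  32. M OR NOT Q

UNSATISFIABLE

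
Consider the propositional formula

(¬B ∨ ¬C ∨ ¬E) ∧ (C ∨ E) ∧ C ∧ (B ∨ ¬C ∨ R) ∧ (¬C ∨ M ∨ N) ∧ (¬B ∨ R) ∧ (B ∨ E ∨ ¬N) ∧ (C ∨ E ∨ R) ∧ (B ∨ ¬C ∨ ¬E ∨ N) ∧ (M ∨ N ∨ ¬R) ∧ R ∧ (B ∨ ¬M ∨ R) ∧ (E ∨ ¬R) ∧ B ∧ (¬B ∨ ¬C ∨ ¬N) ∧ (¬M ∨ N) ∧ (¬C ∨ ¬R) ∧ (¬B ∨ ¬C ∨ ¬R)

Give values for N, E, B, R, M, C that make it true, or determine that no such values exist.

UNSATISFIABLE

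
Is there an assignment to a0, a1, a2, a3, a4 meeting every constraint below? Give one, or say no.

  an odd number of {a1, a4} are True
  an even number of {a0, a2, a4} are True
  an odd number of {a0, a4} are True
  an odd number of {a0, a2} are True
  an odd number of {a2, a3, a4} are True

a0=F, a1=F, a2=T, a3=T, a4=T

{a1, a4}: 1 true → odd ✓
{a0, a2, a4}: 2 true → even ✓
{a0, a4}: 1 true → odd ✓
{a0, a2}: 1 true → odd ✓
{a2, a3, a4}: 3 true → odd ✓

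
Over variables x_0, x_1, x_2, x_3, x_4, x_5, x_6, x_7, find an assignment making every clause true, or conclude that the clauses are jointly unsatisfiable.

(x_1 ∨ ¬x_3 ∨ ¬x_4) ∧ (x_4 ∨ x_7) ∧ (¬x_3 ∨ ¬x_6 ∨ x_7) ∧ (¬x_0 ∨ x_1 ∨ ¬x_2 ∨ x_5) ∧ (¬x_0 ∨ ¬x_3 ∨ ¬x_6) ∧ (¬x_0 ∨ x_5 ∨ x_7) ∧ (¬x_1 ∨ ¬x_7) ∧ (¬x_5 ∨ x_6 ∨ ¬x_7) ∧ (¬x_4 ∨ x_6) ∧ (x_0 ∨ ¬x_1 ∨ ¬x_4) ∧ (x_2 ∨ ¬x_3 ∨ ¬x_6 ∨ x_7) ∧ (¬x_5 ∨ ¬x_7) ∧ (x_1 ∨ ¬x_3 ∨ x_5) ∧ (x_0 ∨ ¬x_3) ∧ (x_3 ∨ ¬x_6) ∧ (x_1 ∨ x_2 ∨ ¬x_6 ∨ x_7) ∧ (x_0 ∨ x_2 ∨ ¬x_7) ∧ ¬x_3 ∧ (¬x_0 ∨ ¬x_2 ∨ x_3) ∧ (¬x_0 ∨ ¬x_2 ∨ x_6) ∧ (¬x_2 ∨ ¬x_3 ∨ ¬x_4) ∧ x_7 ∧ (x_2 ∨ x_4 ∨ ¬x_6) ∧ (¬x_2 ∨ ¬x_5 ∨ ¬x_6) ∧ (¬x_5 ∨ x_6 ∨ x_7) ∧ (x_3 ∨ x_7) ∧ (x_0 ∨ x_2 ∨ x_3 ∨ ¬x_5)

x_0=T, x_1=F, x_2=F, x_3=F, x_4=F, x_5=F, x_6=F, x_7=T

Unit clause (¬x_3) forces x_3 = False.
Unit clause (x_7) forces x_7 = True.
In (¬x_1 ∨ ¬x_7) only ¬x_1 is left, so x_1 = False.
In (¬x_5 ∨ ¬x_7) only ¬x_5 is left, so x_5 = False.
In (x_3 ∨ ¬x_6) only ¬x_6 is left, so x_6 = False.
In (¬x_4 ∨ x_6) only ¬x_4 is left, so x_4 = False.
Set x_0 = True.
  then (¬x_0 ∨ x_1 ∨ ¬x_2 ∨ x_5) forces x_2 = False.
All clauses satisfied.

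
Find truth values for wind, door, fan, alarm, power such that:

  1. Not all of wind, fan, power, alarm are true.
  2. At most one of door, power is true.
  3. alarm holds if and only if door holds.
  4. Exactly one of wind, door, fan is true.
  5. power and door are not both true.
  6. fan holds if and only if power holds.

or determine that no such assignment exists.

wind = False; door = True; fan = False; alarm = True; power = False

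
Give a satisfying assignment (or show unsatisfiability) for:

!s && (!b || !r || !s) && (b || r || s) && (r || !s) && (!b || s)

Unit clause (!s) forces s = False.
In (!b || s) only !b is left, so b = False.
In (b || r || s) only r is left, so r = True.
All clauses satisfied.

s=F, b=F, r=T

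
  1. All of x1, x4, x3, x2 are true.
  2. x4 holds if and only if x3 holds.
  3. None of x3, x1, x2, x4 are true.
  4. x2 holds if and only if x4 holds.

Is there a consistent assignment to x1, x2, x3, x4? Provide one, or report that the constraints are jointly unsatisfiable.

Case x1 = True:
  Constraint (3) is violated (x1=T) — contradiction.
Case x1 = False:
  Constraint (1) is violated (x1=F) — contradiction.
Both cases fail — unsatisfiable.

Unsatisfiable — no assignment works.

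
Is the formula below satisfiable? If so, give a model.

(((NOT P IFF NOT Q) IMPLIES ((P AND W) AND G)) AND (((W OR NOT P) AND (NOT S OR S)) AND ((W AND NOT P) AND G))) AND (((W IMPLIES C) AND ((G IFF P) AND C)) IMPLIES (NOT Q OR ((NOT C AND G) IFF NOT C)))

C = True, Q = True, W = True, P = False, G = True, S = True

  ((NOT P IFF NOT Q) IMPLIES ((P AND W) AND G)) AND (((W OR NOT P) AND (NOT S OR S)) AND ((W AND NOT P) AND G)) = True
    (NOT P IFF NOT Q) IMPLIES ((P AND W) AND G) = True
      NOT P IFF NOT Q = False
        NOT P = True
        NOT Q = False
      (P AND W) AND G = False
        P AND W = False
    ((W OR NOT P) AND (NOT S OR S)) AND ((W AND NOT P) AND G) = True
      (W OR NOT P) AND (NOT S OR S) = True
        W OR NOT P = True
          NOT P = True
        NOT S OR S = True
          NOT S = False
      (W AND NOT P) AND G = True
        W AND NOT P = True
          NOT P = True
  ((W IMPLIES C) AND ((G IFF P) AND C)) IMPLIES (NOT Q OR ((NOT C AND G) IFF NOT C)) = True
    (W IMPLIES C) AND ((G IFF P) AND C) = False
      W IMPLIES C = True
      (G IFF P) AND C = False
        G IFF P = False
    NOT Q OR ((NOT C AND G) IFF NOT C) = True
      NOT Q = False
      (NOT C AND G) IFF NOT C = True
        NOT C AND G = False
          NOT C = False
        NOT C = False
Both conjuncts True, so the formula holds.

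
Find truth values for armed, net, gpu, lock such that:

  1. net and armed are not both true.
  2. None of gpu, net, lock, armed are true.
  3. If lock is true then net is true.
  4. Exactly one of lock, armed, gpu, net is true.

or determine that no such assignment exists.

Case armed = True:
  Constraint (2) is violated (armed=T) — contradiction.
Case armed = False:
  (2) forces gpu = False.
  (2) forces net = False.
  (2) forces lock = False.
  Constraint (4) is violated (lock=F, armed=F, gpu=F, net=F) — contradiction.
Both cases fail — unsatisfiable.

No satisfying assignment exists.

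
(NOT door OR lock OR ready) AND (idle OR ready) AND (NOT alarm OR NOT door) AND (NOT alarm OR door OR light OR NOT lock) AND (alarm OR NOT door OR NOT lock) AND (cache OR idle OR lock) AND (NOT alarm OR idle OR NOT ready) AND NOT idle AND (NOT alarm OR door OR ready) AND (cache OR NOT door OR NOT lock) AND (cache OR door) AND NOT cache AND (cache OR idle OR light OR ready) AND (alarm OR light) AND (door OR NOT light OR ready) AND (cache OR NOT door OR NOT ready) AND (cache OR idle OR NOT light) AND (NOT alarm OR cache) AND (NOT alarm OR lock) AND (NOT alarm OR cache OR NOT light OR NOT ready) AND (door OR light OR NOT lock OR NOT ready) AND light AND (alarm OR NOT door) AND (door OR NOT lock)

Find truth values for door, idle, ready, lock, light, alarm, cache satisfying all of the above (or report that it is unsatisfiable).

Case light = True:
  (NOT idle) forces idle = False.
  (idle OR ready) forces ready = True.
  (NOT alarm OR idle OR NOT ready) forces alarm = False.
  (NOT cache) forces cache = False.
  Clause (cache OR idle OR NOT light) is falsified — contradiction.
Case light = False:
  Clause (light) is falsified — contradiction.
Both cases fail, so the formula is unsatisfiable.

Unsatisfiable — no assignment works.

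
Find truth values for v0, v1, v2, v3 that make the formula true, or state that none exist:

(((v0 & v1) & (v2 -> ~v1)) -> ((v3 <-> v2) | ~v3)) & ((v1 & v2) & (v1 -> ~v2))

Case v1 = True: the formula simplifies to ((v0 & ~v2) -> ((v3 <-> v2) | ~v3)) & (v2 & ~v2).
  v2 = True: the conjunct ~v2 is False.
  v2 = False: the conjunct v2 is False.
Case v1 = False: the conjunct v1 is False.
Both cases fail — unsatisfiable.

No satisfying assignment exists.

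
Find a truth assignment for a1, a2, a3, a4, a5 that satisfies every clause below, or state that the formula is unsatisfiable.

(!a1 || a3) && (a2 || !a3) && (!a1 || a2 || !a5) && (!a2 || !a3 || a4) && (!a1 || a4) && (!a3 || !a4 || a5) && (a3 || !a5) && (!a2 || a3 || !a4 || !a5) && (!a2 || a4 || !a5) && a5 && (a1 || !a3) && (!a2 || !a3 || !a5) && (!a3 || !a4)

Unsatisfiable — no assignment works.

Case a5 = True:
  (a3 || !a5) forces a3 = True.
  (a2 || !a3) forces a2 = True.
  Clause (!a2 || !a3 || !a5) is falsified — contradiction.
Case a5 = False:
  Clause (a5) is falsified — contradiction.
Both cases fail, so the formula is unsatisfiable.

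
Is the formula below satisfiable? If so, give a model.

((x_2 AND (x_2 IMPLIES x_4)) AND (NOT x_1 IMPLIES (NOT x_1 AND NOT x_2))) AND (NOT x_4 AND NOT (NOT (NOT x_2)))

Case x_2 = True: the conjunct NOT (NOT (NOT x_2)) becomes NOT (NOT False) = False.
Case x_2 = False: the conjunct x_2 is False.
Both cases fail — unsatisfiable.

Unsatisfiable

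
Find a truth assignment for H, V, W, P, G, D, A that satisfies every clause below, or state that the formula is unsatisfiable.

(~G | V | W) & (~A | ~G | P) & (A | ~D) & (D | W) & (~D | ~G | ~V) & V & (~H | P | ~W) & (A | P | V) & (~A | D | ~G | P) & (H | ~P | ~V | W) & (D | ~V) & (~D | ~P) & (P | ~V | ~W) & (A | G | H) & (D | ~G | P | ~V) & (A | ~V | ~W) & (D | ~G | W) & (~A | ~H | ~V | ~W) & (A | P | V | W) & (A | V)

H = True, V = True, W = False, P = False, G = False, D = True, A = True

Unit clause (V) forces V = True.
In (D | ~V) only D is left, so D = True.
In (~D | ~P) only ~P is left, so P = False.
In (P | ~V | ~W) only ~W is left, so W = False.
In (A | ~D) only A is left, so A = True.
In (~D | ~G | ~V) only ~G is left, so G = False.
Set H = True.
All clauses satisfied.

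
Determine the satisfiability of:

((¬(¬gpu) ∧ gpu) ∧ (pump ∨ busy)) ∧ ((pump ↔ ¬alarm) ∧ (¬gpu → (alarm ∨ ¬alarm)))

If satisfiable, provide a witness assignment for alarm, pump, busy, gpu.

alarm = True; pump = False; busy = True; gpu = True

  (¬(¬gpu) ∧ gpu) ∧ (pump ∨ busy) = True
    ¬(¬gpu) ∧ gpu = True
      ¬(¬gpu) = True
        ¬gpu = False
    pump ∨ busy = True
  (pump ↔ ¬alarm) ∧ (¬gpu → (alarm ∨ ¬alarm)) = True
    pump ↔ ¬alarm = True
      ¬alarm = False
    ¬gpu → (alarm ∨ ¬alarm) = True
      ¬gpu = False
      alarm ∨ ¬alarm = True
        ¬alarm = False
Both conjuncts True, so the formula holds.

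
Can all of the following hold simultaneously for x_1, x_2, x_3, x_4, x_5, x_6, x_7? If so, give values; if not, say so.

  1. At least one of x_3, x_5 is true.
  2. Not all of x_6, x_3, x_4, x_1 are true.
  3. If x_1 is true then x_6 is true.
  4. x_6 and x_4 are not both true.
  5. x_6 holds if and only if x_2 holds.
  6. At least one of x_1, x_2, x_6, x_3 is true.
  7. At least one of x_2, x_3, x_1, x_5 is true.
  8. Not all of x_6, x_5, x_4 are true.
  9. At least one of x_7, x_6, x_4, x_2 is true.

x_1: False; x_2: False; x_3: True; x_4: True; x_5: True; x_6: False; x_7: True

  (1) {x_3, x_5}: 2 true — at least one ✓
  (2) {x_6, x_3, x_4, x_1}: 2/4 true — not all ✓
  (3) x_1=F ⇒ x_6: vacuous ✓
  (4) x_6=F, x_4=T — not both ✓
  (5) x_6=F, x_2=F — same ✓
  (6) {x_1, x_2, x_6, x_3}: 1 true — at least one ✓
  (7) {x_2, x_3, x_1, x_5}: 2 true — at least one ✓
  (8) {x_6, x_5, x_4}: 2/3 true — not all ✓
  (9) {x_7, x_6, x_4, x_2}: 2 true — at least one ✓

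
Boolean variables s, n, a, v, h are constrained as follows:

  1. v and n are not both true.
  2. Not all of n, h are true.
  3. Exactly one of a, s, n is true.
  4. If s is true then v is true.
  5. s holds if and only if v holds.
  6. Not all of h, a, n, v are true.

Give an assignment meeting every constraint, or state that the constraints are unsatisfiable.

s: False; n: False; a: True; v: False; h: True

  (1) v=F, n=F — not both ✓
  (2) {n, h}: 1/2 true — not all ✓
  (3) {a, s, n}: 1 true — exactly one ✓
  (4) s=F ⇒ v: vacuous ✓
  (5) s=F, v=F — same ✓
  (6) {h, a, n, v}: 2/4 true — not all ✓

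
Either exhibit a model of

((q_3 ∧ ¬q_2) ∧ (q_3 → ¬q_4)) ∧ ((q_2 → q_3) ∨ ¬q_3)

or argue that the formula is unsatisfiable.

q_2: False; q_3: True; q_4: False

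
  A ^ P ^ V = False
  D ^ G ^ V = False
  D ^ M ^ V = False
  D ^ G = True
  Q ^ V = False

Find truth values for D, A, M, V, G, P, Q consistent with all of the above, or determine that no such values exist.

D = False; A = True; M = True; V = True; G = True; P = False; Q = True

A ^ P ^ V = T ^ F ^ T = False ✓
D ^ G ^ V = F ^ T ^ T = False ✓
D ^ M ^ V = F ^ T ^ T = False ✓
D ^ G = F ^ T = True ✓
Q ^ V = T ^ T = False ✓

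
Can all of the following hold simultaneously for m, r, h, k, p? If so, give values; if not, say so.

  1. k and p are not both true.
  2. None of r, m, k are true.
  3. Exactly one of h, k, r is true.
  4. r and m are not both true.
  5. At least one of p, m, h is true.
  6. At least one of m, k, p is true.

m = False, r = False, h = True, k = False, p = True

  (1) k=F, p=T — not both ✓
  (2) {r, m, k}: 0 true — none ✓
  (3) {h, k, r}: 1 true — exactly one ✓
  (4) r=F, m=F — not both ✓
  (5) {p, m, h}: 2 true — at least one ✓
  (6) {m, k, p}: 1 true — at least one ✓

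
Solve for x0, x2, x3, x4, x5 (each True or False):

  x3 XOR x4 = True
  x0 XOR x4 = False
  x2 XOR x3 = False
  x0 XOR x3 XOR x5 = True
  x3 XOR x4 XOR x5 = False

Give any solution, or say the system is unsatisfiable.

Unsatisfiable

Adding constraints 2, 4, 5 mod 2: every variable appears an even number of times on the left, so the left side is 0.
But the right sides sum to 1 (mod 2). 0 ≠ 1 — the system is inconsistent.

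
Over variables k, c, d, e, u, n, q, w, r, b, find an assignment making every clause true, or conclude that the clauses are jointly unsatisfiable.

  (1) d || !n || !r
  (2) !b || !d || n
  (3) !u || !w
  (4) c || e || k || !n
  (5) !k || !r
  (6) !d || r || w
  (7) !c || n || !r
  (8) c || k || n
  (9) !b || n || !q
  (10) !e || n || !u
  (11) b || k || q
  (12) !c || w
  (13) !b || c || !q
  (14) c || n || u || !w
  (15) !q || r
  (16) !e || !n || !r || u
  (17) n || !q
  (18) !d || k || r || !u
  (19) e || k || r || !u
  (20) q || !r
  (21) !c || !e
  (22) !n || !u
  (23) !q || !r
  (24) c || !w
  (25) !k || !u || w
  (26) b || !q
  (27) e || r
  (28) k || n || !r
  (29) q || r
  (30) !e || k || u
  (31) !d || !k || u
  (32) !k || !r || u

The formula is unsatisfiable.

Case q = True:
  (!q || r) forces r = True.
  Clause (!q || !r) is falsified — contradiction.
Case q = False:
  (q || !r) forces r = False.
  Clause (q || r) is falsified — contradiction.
Both cases fail, so the formula is unsatisfiable.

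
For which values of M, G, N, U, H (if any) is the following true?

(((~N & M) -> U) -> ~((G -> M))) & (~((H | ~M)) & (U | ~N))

M = True; G = False; N = False; U = False; H = False

  ((~N & M) -> U) -> ~((G -> M)) = True
    (~N & M) -> U = False
      ~N & M = True
        ~N = True
    ~((G -> M)) = False
      G -> M = True
  ~((H | ~M)) & (U | ~N) = True
    ~((H | ~M)) = True
      H | ~M = False
        ~M = False
    U | ~N = True
      ~N = True
Both conjuncts True, so the formula holds.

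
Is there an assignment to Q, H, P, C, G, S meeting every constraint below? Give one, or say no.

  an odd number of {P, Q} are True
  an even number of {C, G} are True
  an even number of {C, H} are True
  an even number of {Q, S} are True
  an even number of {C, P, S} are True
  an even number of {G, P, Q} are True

Q = True, H = True, P = False, C = True, G = True, S = True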